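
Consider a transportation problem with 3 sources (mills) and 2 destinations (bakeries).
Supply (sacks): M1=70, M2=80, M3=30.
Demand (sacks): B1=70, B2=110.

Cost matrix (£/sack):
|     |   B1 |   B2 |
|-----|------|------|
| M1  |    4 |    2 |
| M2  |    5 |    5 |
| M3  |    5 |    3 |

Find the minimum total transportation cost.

630

Optimal allocation:
  M1→B2: 70 × £2 = £140
  M2→B1: 70 × £5 = £350
  M2→B2: 10 × £5 = £50
  M3→B2: 30 × £3 = £90
Total = 140 + 350 + 50 + 90 = £630.
(Supply check: M1 ships 70; M2 ships 80; M3 ships 30.)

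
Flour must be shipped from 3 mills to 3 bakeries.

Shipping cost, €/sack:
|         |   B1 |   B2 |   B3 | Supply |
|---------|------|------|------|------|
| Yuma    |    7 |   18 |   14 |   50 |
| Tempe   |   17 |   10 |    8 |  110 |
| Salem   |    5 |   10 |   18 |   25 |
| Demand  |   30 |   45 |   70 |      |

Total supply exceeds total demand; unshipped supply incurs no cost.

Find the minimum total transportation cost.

An optimal shipping plan:
  Yuma→B1: 10 × €7 = €70
  Tempe→B2: 40 × €10 = €400
  Tempe→B3: 70 × €8 = €560
  Salem→B1: 20 × €5 = €100
  Salem→B2: 5 × €10 = €50
Total = 70 + 400 + 560 + 100 + 50 = €1180.

1180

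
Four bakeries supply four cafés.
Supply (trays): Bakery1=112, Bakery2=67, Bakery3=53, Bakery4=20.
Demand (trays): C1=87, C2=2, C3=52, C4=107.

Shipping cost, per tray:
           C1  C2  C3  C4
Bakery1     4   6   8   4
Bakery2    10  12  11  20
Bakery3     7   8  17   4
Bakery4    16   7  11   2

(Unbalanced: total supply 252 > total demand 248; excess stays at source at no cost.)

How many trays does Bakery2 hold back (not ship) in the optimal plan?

4

An optimal plan:
  Bakery1->C1: 78 × 4 = 312
  Bakery1->C4: 34 × 4 = 136
  Bakery2->C1: 9 × 10 = 90
  Bakery2->C2: 2 × 12 = 24
  Bakery2->C3: 52 × 11 = 572
  Bakery3->C4: 53 × 4 = 212
  Bakery4->C4: 20 × 2 = 40
Total cost = 1386.
Bakery2 ships 63 of its 67, leaving 4.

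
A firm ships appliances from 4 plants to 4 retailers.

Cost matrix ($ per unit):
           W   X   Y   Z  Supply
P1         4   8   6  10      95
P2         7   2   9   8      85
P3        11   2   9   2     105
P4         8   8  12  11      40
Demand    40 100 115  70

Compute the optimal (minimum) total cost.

1410

A cheapest plan:
  P1–Y: 95 units
  P2–X: 85 units
  P3–X: 15 units
  P3–Y: 20 units
  P3–Z: 70 units
  P4–W: 40 units
Total cost = $1410.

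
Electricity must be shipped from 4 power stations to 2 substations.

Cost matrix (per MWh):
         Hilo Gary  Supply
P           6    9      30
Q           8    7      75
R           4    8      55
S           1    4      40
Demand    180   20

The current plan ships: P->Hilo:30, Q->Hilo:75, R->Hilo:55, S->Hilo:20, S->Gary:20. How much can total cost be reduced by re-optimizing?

80

Current plan cost = 30·6 + 75·8 + 55·4 + 20·1 + 20·4 = 1100.
Optimal plan:
  P–Hilo: 30 × 6 = 180
  Q–Hilo: 55 × 8 = 440
  Q–Gary: 20 × 7 = 140
  R–Hilo: 55 × 4 = 220
  S–Hilo: 40 × 1 = 40
Optimal cost = 1020.
Saving = 1100 − 1020 = 80.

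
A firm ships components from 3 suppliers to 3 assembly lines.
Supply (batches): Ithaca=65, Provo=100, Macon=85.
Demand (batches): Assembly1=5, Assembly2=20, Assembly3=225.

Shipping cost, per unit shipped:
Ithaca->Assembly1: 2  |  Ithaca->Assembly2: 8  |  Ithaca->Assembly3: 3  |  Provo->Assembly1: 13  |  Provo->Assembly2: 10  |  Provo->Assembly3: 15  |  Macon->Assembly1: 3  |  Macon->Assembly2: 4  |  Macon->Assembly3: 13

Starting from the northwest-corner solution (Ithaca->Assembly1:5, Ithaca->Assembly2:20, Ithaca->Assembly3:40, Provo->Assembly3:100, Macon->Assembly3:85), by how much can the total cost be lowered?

Current plan cost = 5·2 + 20·8 + 40·3 + 100·15 + 85·13 = 2895.
Optimal plan:
  Ithaca to Assembly3: 65 × 3 = 195
  Provo to Assembly3: 100 × 15 = 1500
  Macon to Assembly1: 5 × 3 = 15
  Macon to Assembly2: 20 × 4 = 80
  Macon to Assembly3: 60 × 13 = 780
Optimal cost = 2570.
Saving = 2895 − 2570 = 325.

325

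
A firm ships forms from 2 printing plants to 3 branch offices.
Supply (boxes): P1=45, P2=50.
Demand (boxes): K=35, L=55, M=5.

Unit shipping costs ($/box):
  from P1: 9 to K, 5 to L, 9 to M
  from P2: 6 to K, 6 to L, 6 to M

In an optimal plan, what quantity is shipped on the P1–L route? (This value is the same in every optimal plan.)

45

The minimum-cost plan:
  P1–L: 45 × $5 = $225
  P2–K: 35 × $6 = $210
  P2–L: 10 × $6 = $60
  P2–M: 5 × $6 = $30
Total cost = $525.
So P1→L carries 45 boxes.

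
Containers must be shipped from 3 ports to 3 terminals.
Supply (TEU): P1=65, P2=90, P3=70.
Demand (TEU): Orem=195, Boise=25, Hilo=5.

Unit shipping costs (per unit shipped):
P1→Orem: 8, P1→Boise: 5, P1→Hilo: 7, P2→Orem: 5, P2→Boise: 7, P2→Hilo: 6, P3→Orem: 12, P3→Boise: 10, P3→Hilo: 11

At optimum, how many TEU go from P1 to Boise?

25

Optimal shipments:
  P1->Orem: 35 × 8 = 280
  P1->Boise: 25 × 5 = 125
  P1->Hilo: 5 × 7 = 35
  P2->Orem: 90 × 5 = 450
  P3->Orem: 70 × 12 = 840
Total cost = 1730.
So P1→Boise carries 25 TEU.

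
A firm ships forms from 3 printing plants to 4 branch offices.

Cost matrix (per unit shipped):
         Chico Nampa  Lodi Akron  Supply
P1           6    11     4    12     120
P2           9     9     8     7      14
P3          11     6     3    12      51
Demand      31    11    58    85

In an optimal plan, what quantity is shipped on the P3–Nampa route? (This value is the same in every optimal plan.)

The minimum-cost plan:
  P1->Chico: 31 boxes
  P1->Lodi: 18 boxes
  P1->Akron: 71 boxes
  P2->Akron: 14 boxes
  P3->Nampa: 11 boxes
  P3->Lodi: 40 boxes
Total cost = 1394.
So P3→Nampa carries 11 boxes.

11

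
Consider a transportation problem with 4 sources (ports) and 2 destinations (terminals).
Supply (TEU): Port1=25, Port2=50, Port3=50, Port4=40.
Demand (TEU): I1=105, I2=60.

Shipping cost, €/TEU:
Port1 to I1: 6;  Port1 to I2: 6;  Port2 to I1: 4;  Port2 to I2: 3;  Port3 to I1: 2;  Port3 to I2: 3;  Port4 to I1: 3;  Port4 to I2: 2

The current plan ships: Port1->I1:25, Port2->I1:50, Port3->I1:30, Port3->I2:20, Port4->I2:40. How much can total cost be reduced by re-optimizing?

Current plan cost = 25·6 + 50·4 + 30·2 + 20·3 + 40·2 = €550.
Optimal plan:
  Port1→I1: 25 × €6 = €150
  Port2→I1: 30 × €4 = €120
  Port2→I2: 20 × €3 = €60
  Port3→I1: 50 × €2 = €100
  Port4→I2: 40 × €2 = €80
Optimal cost = €510.
Saving = 550 − 510 = €40.

40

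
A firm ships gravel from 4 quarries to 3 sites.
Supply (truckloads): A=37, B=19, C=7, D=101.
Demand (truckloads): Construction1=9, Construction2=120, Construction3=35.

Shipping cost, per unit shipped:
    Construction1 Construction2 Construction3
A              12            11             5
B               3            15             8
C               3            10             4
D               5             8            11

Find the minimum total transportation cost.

A cheapest plan:
  A->Construction2: 19 × 11 = 209
  A->Construction3: 18 × 5 = 90
  B->Construction1: 9 × 3 = 27
  B->Construction3: 10 × 8 = 80
  C->Construction3: 7 × 4 = 28
  D->Construction2: 101 × 8 = 808
Total = 209 + 90 + 27 + 80 + 28 + 808 = 1242.
(Supply check: A ships 37; B ships 19; C ships 7; D ships 101.)

1242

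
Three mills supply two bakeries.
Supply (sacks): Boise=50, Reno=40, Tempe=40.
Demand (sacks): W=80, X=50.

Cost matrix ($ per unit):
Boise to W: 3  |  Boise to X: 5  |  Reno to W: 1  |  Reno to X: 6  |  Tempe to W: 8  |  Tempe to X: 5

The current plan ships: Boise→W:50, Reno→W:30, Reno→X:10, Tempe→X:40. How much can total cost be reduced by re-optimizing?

Current plan cost = 50·3 + 30·1 + 10·6 + 40·5 = $440.
Optimal plan:
  Boise to W: 40 × $3 = $120
  Boise to X: 10 × $5 = $50
  Reno to W: 40 × $1 = $40
  Tempe to X: 40 × $5 = $200
Optimal cost = $410.
Saving = 440 − 410 = $30.

30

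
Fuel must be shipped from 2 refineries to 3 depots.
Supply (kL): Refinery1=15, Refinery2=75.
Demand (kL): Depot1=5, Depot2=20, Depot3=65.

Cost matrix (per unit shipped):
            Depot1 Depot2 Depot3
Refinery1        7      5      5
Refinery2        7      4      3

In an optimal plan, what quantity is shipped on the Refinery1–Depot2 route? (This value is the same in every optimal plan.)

10

Optimal shipments:
  Refinery1 to Depot1: 5 × 7 = 35
  Refinery1 to Depot2: 10 × 5 = 50
  Refinery2 to Depot2: 10 × 4 = 40
  Refinery2 to Depot3: 65 × 3 = 195
Total cost = 320.
So Refinery1→Depot2 carries 10 kL.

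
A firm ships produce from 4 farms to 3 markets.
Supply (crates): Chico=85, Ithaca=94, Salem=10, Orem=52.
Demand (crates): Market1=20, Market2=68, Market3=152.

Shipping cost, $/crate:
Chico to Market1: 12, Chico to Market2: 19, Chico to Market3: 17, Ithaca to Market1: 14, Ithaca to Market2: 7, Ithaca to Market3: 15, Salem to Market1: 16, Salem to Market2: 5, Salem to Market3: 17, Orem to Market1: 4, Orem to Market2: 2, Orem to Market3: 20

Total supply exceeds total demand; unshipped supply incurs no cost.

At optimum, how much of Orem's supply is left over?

0

Minimum-cost shipments:
  Chico–Market3: 84 × $17 = $1428
  Ithaca–Market2: 26 × $7 = $182
  Ithaca–Market3: 68 × $15 = $1020
  Salem–Market2: 10 × $5 = $50
  Orem–Market1: 20 × $4 = $80
  Orem–Market2: 32 × $2 = $64
Total cost = $2824.
Orem ships 52 of its 52, leaving 0.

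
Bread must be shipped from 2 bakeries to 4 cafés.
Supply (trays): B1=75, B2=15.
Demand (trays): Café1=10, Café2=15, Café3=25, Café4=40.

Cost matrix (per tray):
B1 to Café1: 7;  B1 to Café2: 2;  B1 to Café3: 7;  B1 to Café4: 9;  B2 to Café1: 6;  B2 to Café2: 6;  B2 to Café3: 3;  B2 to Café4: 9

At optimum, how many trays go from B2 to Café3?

15

Optimal shipments:
  B1->Café1: 10 × 7 = 70
  B1->Café2: 15 × 2 = 30
  B1->Café3: 10 × 7 = 70
  B1->Café4: 40 × 9 = 360
  B2->Café3: 15 × 3 = 45
Total cost = 575.
So B2→Café3 carries 15 trays.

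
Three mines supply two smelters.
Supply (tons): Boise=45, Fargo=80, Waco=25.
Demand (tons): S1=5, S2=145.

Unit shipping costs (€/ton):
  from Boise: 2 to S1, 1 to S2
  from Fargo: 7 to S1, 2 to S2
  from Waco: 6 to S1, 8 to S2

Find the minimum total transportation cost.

395

Optimal allocation:
  Boise to S2: 45 × €1 = €45
  Fargo to S2: 80 × €2 = €160
  Waco to S1: 5 × €6 = €30
  Waco to S2: 20 × €8 = €160
Total = 45 + 160 + 30 + 160 = €395.
(Supply check: Boise ships 45; Fargo ships 80; Waco ships 25.)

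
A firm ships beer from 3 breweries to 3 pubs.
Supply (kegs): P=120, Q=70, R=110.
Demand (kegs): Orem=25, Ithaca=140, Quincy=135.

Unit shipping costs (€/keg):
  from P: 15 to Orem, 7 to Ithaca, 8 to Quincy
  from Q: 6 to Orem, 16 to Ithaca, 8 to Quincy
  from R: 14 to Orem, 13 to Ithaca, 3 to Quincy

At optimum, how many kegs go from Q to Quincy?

25

Solving gives:
  P→Ithaca: 120 × €7 = €840
  Q→Orem: 25 × €6 = €150
  Q→Ithaca: 20 × €16 = €320
  Q→Quincy: 25 × €8 = €200
  R→Quincy: 110 × €3 = €330
Total cost = €1840.
So Q→Quincy carries 25 kegs.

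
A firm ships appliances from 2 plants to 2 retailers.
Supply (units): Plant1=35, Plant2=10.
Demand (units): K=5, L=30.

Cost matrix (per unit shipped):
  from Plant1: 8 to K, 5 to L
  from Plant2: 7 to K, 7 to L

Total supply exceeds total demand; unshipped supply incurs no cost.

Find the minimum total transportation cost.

One minimum-cost allocation:
  Plant1 to L: 30 × 5 = 150
  Plant2 to K: 5 × 7 = 35
Total = 150 + 35 = 185.
(Supply check: Plant1 ships 30; Plant2 ships 5.)

185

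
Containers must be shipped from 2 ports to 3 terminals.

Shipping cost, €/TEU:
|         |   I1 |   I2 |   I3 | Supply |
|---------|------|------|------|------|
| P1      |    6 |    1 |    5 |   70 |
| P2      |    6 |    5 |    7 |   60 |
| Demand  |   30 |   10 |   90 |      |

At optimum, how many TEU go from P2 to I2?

Solving gives:
  P1→I2: 10 × €1 = €10
  P1→I3: 60 × €5 = €300
  P2→I1: 30 × €6 = €180
  P2→I3: 30 × €7 = €210
Total cost = €700.
The route P2→I2 is not used.

0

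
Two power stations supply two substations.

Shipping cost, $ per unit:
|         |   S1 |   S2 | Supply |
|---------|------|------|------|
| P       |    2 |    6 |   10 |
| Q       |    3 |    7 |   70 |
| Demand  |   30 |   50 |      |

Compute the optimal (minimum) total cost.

430

A cheapest plan:
  P→S2: 10 MWh
  Q→S1: 30 MWh
  Q→S2: 40 MWh
Total cost = $430.
(Supply check: P ships 10; Q ships 70.)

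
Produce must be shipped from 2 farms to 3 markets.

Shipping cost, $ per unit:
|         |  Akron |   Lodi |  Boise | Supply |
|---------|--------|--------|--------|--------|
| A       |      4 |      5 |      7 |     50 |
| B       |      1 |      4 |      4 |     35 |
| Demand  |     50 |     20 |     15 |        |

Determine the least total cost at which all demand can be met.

A cheapest plan:
  A–Akron: 15 × $4 = $60
  A–Lodi: 20 × $5 = $100
  A–Boise: 15 × $7 = $105
  B–Akron: 35 × $1 = $35
Total = 60 + 100 + 105 + 35 = $300.
(Supply check: A ships 50; B ships 35.)

300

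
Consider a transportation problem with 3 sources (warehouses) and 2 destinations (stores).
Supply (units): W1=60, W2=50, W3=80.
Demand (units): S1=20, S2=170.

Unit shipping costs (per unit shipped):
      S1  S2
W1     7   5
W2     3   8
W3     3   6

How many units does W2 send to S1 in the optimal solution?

20

The minimum-cost plan:
  W1->S2: 60 × 5 = 300
  W2->S1: 20 × 3 = 60
  W2->S2: 30 × 8 = 240
  W3->S2: 80 × 6 = 480
Total cost = 1080.
So W2→S1 carries 20 units.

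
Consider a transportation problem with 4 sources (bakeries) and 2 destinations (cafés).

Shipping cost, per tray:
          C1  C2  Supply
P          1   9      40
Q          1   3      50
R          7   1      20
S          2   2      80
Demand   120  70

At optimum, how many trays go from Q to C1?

Solving gives:
  P–C1: 40 trays
  Q–C1: 50 trays
  R–C2: 20 trays
  S–C1: 30 trays
  S–C2: 50 trays
Total cost = 270.
So Q→C1 carries 50 trays.

50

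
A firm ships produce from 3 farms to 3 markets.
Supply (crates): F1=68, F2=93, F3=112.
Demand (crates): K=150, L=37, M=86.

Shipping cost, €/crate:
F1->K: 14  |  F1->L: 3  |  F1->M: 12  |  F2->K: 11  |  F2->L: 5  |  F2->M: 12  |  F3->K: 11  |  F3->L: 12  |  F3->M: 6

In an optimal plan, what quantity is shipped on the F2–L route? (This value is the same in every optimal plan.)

0

Solving gives:
  F1->K: 31 crates
  F1->L: 37 crates
  F2->K: 93 crates
  F3->K: 26 crates
  F3->M: 86 crates
Total cost = €2370.
The route F2→L is not used.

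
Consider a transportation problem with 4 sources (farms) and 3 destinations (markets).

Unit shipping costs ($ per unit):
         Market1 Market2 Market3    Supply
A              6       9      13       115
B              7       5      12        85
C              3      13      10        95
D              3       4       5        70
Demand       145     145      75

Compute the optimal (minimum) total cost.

1965

One minimum-cost allocation:
  A–Market1: 50 crates
  A–Market2: 60 crates
  A–Market3: 5 crates
  B–Market2: 85 crates
  C–Market1: 95 crates
  D–Market3: 70 crates
Total cost = $1965.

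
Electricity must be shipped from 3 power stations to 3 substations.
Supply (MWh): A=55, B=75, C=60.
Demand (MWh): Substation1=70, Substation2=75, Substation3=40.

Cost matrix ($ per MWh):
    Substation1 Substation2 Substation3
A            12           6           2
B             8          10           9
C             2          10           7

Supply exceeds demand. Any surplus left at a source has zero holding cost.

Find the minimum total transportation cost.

Optimal allocation:
  A→Substation2: 15 × $6 = $90
  A→Substation3: 40 × $2 = $80
  B→Substation1: 10 × $8 = $80
  B→Substation2: 60 × $10 = $600
  C→Substation1: 60 × $2 = $120
Total = 90 + 80 + 80 + 600 + 120 = $970.

970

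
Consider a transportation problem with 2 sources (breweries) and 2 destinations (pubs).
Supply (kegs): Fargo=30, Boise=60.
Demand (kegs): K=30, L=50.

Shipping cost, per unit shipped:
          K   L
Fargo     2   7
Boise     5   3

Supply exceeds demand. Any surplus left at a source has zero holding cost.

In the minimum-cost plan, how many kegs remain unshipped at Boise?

10

Minimum-cost shipments:
  Fargo–K: 30 × 2 = 60
  Boise–L: 50 × 3 = 150
Total cost = 210.
Boise ships 50 of its 60, leaving 10.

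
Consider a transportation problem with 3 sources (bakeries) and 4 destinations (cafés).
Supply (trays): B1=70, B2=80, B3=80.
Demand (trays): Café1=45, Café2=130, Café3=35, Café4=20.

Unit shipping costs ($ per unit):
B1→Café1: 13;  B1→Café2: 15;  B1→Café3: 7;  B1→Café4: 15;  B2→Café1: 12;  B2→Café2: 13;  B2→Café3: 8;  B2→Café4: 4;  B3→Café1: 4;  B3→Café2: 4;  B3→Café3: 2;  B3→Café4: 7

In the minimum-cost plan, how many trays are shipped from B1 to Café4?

0

Optimal shipments:
  B1–Café1: 35 × $13 = $455
  B1–Café3: 35 × $7 = $245
  B2–Café1: 10 × $12 = $120
  B2–Café2: 50 × $13 = $650
  B2–Café4: 20 × $4 = $80
  B3–Café2: 80 × $4 = $320
Total cost = $1870.
The route B1→Café4 is not used.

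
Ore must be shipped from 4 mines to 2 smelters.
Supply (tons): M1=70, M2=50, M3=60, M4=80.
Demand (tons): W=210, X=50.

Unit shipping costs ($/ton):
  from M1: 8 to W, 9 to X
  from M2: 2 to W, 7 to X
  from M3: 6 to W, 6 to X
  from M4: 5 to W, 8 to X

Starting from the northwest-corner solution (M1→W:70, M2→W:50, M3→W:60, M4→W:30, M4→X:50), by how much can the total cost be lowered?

150

Current plan cost = 70·8 + 50·2 + 60·6 + 30·5 + 50·8 = $1570.
Optimal plan:
  M1→W: 70 × $8 = $560
  M2→W: 50 × $2 = $100
  M3→W: 10 × $6 = $60
  M3→X: 50 × $6 = $300
  M4→W: 80 × $5 = $400
Optimal cost = $1420.
Saving = 1570 − 1420 = $150.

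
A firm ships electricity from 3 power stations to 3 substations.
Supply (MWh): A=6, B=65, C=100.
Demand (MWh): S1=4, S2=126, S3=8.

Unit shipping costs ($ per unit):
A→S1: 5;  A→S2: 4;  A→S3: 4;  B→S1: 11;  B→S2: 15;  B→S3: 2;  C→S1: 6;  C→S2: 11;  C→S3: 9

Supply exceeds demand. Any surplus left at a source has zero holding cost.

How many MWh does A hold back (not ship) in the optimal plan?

0

An optimal plan:
  A–S2: 6 × $4 = $24
  B–S2: 24 × $15 = $360
  B–S3: 8 × $2 = $16
  C–S1: 4 × $6 = $24
  C–S2: 96 × $11 = $1056
Total cost = $1480.
A ships 6 of its 6, leaving 0.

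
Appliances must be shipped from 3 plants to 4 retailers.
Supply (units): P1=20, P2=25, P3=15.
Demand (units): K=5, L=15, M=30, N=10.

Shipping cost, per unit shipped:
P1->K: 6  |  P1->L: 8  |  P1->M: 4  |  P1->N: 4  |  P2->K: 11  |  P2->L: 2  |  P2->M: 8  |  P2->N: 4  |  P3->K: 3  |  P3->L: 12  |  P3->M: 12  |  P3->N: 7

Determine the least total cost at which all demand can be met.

275

One minimum-cost allocation:
  P1 to M: 20 × 4 = 80
  P2 to L: 15 × 2 = 30
  P2 to M: 10 × 8 = 80
  P3 to K: 5 × 3 = 15
  P3 to N: 10 × 7 = 70
Total = 80 + 30 + 80 + 15 + 70 = 275.
(Supply check: P1 ships 20; P2 ships 25; P3 ships 15.)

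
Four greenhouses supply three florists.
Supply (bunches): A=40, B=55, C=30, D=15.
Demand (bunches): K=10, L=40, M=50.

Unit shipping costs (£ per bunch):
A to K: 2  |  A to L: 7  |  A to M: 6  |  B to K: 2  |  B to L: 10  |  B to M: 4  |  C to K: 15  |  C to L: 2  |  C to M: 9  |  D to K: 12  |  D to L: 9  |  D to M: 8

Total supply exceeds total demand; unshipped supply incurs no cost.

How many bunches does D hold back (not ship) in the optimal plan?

15

An optimal plan:
  A->K: 10 bunches
  A->L: 10 bunches
  B->M: 50 bunches
  C->L: 30 bunches
Total cost = £350.
D ships 0 of its 15, leaving 15.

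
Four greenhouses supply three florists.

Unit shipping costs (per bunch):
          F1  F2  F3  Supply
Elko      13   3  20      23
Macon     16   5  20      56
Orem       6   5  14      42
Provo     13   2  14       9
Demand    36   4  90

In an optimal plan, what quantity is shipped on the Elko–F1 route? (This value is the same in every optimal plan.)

0

Solving gives:
  Elko–F2: 4 × 3 = 12
  Elko–F3: 19 × 20 = 380
  Macon–F3: 56 × 20 = 1120
  Orem–F1: 36 × 6 = 216
  Orem–F3: 6 × 14 = 84
  Provo–F3: 9 × 14 = 126
Total cost = 1938.
The route Elko→F1 is not used.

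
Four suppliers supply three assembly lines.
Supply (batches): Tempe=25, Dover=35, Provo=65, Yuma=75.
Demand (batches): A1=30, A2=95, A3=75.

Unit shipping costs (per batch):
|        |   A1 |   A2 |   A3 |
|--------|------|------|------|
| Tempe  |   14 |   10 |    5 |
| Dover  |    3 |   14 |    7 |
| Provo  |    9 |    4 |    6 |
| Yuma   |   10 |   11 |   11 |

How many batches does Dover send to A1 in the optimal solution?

The minimum-cost plan:
  Tempe->A3: 25 × 5 = 125
  Dover->A1: 30 × 3 = 90
  Dover->A3: 5 × 7 = 35
  Provo->A2: 65 × 4 = 260
  Yuma->A2: 30 × 11 = 330
  Yuma->A3: 45 × 11 = 495
Total cost = 1335.
So Dover→A1 carries 30 batches.

30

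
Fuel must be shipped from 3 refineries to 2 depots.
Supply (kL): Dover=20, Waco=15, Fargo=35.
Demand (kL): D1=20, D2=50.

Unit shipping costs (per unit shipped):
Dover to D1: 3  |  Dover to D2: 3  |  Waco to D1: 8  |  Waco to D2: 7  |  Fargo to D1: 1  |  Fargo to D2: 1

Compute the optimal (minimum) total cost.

Optimal allocation:
  Dover→D2: 20 × 3 = 60
  Waco→D2: 15 × 7 = 105
  Fargo→D1: 20 × 1 = 20
  Fargo→D2: 15 × 1 = 15
Total = 60 + 105 + 20 + 15 = 200.
(Supply check: Dover ships 20; Waco ships 15; Fargo ships 35.)

200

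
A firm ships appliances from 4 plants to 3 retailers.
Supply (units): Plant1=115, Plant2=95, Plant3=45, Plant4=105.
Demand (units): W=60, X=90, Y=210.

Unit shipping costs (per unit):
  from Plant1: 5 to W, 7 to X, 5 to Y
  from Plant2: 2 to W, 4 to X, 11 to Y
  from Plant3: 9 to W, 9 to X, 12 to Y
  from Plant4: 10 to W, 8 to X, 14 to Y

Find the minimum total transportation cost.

2515

Optimal allocation:
  Plant1–Y: 115 units
  Plant2–W: 60 units
  Plant2–X: 35 units
  Plant3–Y: 45 units
  Plant4–X: 55 units
  Plant4–Y: 50 units
Total cost = 2515.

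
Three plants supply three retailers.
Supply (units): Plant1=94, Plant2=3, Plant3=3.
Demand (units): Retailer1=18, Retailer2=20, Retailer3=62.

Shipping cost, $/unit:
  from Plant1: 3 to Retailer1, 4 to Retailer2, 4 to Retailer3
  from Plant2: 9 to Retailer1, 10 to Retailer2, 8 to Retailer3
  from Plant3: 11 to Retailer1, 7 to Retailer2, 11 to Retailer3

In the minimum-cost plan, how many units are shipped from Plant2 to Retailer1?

0

Solving gives:
  Plant1→Retailer1: 18 × $3 = $54
  Plant1→Retailer2: 17 × $4 = $68
  Plant1→Retailer3: 59 × $4 = $236
  Plant2→Retailer3: 3 × $8 = $24
  Plant3→Retailer2: 3 × $7 = $21
Total cost = $403.
The route Plant2→Retailer1 is not used.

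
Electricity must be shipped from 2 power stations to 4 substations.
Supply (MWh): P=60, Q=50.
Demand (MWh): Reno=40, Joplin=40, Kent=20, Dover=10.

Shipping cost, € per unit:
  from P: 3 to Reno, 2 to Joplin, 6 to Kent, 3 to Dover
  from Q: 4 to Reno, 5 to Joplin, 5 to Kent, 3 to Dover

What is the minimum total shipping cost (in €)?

350

A cheapest plan:
  P→Reno: 20 × €3 = €60
  P→Joplin: 40 × €2 = €80
  Q→Reno: 20 × €4 = €80
  Q→Kent: 20 × €5 = €100
  Q→Dover: 10 × €3 = €30
Total = 60 + 80 + 80 + 100 + 30 = €350.
(Supply check: P ships 60; Q ships 50.)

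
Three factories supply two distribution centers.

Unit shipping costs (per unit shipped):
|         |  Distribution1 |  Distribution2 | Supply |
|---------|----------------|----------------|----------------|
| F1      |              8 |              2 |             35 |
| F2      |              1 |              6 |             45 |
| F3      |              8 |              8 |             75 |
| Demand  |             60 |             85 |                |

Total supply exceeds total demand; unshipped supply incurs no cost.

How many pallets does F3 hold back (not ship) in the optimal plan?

An optimal plan:
  F1→Distribution2: 35 × 2 = 70
  F2→Distribution1: 45 × 1 = 45
  F3→Distribution1: 15 × 8 = 120
  F3→Distribution2: 50 × 8 = 400
Total cost = 635.
F3 ships 65 of its 75, leaving 10.

10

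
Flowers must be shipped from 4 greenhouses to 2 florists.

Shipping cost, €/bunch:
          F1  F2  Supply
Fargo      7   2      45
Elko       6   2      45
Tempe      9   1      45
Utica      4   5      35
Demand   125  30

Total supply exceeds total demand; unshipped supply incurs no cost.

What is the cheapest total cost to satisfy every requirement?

755

A cheapest plan:
  Fargo–F1: 45 × €7 = €315
  Elko–F1: 45 × €6 = €270
  Tempe–F2: 30 × €1 = €30
  Utica–F1: 35 × €4 = €140
Total = 315 + 270 + 30 + 140 = €755.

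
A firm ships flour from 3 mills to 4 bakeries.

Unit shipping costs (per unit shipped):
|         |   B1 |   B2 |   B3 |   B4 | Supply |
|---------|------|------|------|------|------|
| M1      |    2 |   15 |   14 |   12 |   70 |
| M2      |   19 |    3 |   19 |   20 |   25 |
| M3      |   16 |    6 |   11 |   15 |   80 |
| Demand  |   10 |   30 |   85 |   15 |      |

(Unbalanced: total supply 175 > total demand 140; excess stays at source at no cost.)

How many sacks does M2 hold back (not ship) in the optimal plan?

An optimal plan:
  M1–B1: 10 × 2 = 20
  M1–B3: 10 × 14 = 140
  M1–B4: 15 × 12 = 180
  M2–B2: 25 × 3 = 75
  M3–B2: 5 × 6 = 30
  M3–B3: 75 × 11 = 825
Total cost = 1270.
M2 ships 25 of its 25, leaving 0.

0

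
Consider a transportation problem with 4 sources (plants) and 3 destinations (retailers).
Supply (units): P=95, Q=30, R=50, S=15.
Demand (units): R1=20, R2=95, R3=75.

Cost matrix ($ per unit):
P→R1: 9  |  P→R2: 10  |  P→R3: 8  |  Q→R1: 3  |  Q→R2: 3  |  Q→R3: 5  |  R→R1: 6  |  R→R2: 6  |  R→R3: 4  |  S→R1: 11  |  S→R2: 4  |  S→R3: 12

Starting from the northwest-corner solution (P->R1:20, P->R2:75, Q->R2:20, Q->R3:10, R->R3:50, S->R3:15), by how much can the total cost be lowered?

Current plan cost = 20·9 + 75·10 + 20·3 + 10·5 + 50·4 + 15·12 = $1420.
Optimal plan:
  P–R1: 20 × $9 = $180
  P–R2: 50 × $10 = $500
  P–R3: 25 × $8 = $200
  Q–R2: 30 × $3 = $90
  R–R3: 50 × $4 = $200
  S–R2: 15 × $4 = $60
Optimal cost = $1230.
Saving = 1420 − 1230 = $190.

190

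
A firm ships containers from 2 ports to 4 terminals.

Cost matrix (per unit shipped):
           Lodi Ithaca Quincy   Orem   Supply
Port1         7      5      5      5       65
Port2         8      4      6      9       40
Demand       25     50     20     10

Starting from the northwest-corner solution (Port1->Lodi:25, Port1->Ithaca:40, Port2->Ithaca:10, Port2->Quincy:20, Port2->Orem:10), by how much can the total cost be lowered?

Current plan cost = 25·7 + 40·5 + 10·4 + 20·6 + 10·9 = 625.
Optimal plan:
  Port1 to Lodi: 25 × 7 = 175
  Port1 to Ithaca: 10 × 5 = 50
  Port1 to Quincy: 20 × 5 = 100
  Port1 to Orem: 10 × 5 = 50
  Port2 to Ithaca: 40 × 4 = 160
Optimal cost = 535.
Saving = 625 − 535 = 90.

90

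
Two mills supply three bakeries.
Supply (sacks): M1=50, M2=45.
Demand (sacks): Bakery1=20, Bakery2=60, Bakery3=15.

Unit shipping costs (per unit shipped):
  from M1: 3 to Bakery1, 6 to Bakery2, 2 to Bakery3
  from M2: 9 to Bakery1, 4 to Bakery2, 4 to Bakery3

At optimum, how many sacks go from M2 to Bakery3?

0

The minimum-cost plan:
  M1->Bakery1: 20 × 3 = 60
  M1->Bakery2: 15 × 6 = 90
  M1->Bakery3: 15 × 2 = 30
  M2->Bakery2: 45 × 4 = 180
Total cost = 360.
The route M2→Bakery3 is not used.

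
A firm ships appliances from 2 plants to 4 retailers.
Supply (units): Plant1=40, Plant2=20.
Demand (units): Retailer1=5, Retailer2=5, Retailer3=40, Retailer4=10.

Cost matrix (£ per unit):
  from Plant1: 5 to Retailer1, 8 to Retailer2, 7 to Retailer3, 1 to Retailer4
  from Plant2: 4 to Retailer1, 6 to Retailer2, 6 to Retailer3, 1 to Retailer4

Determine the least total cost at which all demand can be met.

330

An optimal shipping plan:
  Plant1→Retailer1: 5 units
  Plant1→Retailer3: 25 units
  Plant1→Retailer4: 10 units
  Plant2→Retailer2: 5 units
  Plant2→Retailer3: 15 units
Total cost = £330.
(Supply check: Plant1 ships 40; Plant2 ships 20.)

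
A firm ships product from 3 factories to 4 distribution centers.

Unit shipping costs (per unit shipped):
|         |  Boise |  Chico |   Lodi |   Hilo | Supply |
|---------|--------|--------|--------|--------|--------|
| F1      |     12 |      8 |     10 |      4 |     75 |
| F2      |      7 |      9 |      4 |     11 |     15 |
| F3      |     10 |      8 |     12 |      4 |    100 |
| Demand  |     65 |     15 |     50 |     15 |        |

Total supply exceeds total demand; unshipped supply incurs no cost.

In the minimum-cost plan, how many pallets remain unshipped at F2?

0

An optimal plan:
  F1->Chico: 15 pallets
  F1->Lodi: 35 pallets
  F2->Lodi: 15 pallets
  F3->Boise: 65 pallets
  F3->Hilo: 15 pallets
Total cost = 1240.
F2 ships 15 of its 15, leaving 0.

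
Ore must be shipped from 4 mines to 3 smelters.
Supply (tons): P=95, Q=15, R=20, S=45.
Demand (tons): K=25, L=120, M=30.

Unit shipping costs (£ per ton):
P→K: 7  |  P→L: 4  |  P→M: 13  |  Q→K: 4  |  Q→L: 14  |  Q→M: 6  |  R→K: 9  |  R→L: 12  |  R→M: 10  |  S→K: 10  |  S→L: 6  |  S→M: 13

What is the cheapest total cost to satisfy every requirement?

990

Optimal allocation:
  P→K: 20 × £7 = £140
  P→L: 75 × £4 = £300
  Q→K: 5 × £4 = £20
  Q→M: 10 × £6 = £60
  R→M: 20 × £10 = £200
  S→L: 45 × £6 = £270
Total = 140 + 300 + 20 + 60 + 200 + 270 = £990.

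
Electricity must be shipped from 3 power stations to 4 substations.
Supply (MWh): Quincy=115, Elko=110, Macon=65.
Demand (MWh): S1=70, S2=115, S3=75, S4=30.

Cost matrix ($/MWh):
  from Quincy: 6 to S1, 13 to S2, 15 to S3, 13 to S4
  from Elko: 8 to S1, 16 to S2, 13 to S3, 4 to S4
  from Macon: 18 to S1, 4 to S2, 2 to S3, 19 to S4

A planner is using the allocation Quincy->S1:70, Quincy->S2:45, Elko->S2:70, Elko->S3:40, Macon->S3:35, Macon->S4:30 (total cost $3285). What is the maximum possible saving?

Current plan cost = 70·6 + 45·13 + 70·16 + 40·13 + 35·2 + 30·19 = $3285.
Optimal plan:
  Quincy–S2: 115 MWh
  Elko–S1: 70 MWh
  Elko–S3: 10 MWh
  Elko–S4: 30 MWh
  Macon–S3: 65 MWh
Optimal cost = $2435.
Saving = 3285 − 2435 = $850.

850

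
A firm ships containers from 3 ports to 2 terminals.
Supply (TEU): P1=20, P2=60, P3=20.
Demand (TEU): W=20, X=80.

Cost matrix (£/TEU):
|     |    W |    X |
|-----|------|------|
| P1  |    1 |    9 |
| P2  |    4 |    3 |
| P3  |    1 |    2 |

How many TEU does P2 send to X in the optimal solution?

60

Solving gives:
  P1–W: 20 TEU
  P2–X: 60 TEU
  P3–X: 20 TEU
Total cost = £240.
So P2→X carries 60 TEU.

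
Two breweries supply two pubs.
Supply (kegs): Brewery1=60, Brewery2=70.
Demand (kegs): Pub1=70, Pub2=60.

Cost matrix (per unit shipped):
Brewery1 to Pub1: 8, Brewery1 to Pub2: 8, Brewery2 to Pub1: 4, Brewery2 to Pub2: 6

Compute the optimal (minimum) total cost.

A cheapest plan:
  Brewery1 to Pub2: 60 kegs
  Brewery2 to Pub1: 70 kegs
Total cost = 760.
(Supply check: Brewery1 ships 60; Brewery2 ships 70.)

760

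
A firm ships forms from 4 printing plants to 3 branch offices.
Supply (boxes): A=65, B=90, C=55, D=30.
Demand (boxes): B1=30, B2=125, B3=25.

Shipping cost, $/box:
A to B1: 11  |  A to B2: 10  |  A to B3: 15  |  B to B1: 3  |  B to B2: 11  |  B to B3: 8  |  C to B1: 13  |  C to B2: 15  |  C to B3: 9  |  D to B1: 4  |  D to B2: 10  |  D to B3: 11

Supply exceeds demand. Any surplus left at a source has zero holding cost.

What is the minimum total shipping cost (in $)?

1570

Optimal allocation:
  A→B2: 65 × $10 = $650
  B→B1: 30 × $3 = $90
  B→B2: 30 × $11 = $330
  B→B3: 25 × $8 = $200
  D→B2: 30 × $10 = $300
Total = 650 + 90 + 330 + 200 + 300 = $1570.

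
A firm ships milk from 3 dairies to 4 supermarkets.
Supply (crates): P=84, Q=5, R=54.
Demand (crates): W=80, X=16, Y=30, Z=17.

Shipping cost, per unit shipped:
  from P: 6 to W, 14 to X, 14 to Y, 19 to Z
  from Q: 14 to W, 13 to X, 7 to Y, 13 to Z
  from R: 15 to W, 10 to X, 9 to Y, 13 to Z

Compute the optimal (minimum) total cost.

An optimal shipping plan:
  P->W: 80 × 6 = 480
  P->X: 4 × 14 = 56
  Q->Y: 5 × 7 = 35
  R->X: 12 × 10 = 120
  R->Y: 25 × 9 = 225
  R->Z: 17 × 13 = 221
Total = 480 + 56 + 35 + 120 + 225 + 221 = 1137.

1137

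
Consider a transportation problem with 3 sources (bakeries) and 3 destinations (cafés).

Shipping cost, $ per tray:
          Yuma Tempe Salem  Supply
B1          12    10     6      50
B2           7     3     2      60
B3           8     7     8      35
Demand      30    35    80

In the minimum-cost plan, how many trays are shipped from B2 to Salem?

30

The minimum-cost plan:
  B1–Salem: 50 × $6 = $300
  B2–Tempe: 30 × $3 = $90
  B2–Salem: 30 × $2 = $60
  B3–Yuma: 30 × $8 = $240
  B3–Tempe: 5 × $7 = $35
Total cost = $725.
So B2→Salem carries 30 trays.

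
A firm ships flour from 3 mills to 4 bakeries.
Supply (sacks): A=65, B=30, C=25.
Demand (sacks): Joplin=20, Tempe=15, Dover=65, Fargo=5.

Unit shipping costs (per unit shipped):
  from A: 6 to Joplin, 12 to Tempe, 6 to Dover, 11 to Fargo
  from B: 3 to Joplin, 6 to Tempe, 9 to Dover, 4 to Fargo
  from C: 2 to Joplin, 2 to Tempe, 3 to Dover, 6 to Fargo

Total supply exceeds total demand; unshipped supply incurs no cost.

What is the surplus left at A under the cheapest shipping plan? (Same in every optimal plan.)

An optimal plan:
  A->Dover: 55 × 6 = 330
  B->Joplin: 20 × 3 = 60
  B->Fargo: 5 × 4 = 20
  C->Tempe: 15 × 2 = 30
  C->Dover: 10 × 3 = 30
Total cost = 470.
A ships 55 of its 65, leaving 10.

10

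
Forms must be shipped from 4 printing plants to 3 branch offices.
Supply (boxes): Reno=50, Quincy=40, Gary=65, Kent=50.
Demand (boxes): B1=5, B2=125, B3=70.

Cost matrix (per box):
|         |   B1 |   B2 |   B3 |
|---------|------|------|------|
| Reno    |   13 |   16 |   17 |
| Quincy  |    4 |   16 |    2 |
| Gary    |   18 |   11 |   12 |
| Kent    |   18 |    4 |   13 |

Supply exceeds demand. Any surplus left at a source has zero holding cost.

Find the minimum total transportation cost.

Optimal allocation:
  Reno to B1: 5 boxes
  Reno to B2: 40 boxes
  Quincy to B3: 40 boxes
  Gary to B2: 35 boxes
  Gary to B3: 30 boxes
  Kent to B2: 50 boxes
Total cost = 1730.
(Supply check: Reno ships 45; Quincy ships 40; Gary ships 65; Kent ships 50.)

1730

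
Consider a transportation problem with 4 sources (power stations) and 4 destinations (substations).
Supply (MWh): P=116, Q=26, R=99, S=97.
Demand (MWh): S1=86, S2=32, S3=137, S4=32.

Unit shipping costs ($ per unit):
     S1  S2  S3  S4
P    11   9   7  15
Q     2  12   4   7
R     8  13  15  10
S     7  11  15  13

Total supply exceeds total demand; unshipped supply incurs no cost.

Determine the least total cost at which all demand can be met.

2161

One minimum-cost allocation:
  P→S2: 5 × $9 = $45
  P→S3: 111 × $7 = $777
  Q→S3: 26 × $4 = $104
  R→S1: 16 × $8 = $128
  R→S4: 32 × $10 = $320
  S→S1: 70 × $7 = $490
  S→S2: 27 × $11 = $297
Total = 45 + 777 + 104 + 128 + 320 + 490 + 297 = $2161.
(Supply check: P ships 116; Q ships 26; R ships 48; S ships 97.)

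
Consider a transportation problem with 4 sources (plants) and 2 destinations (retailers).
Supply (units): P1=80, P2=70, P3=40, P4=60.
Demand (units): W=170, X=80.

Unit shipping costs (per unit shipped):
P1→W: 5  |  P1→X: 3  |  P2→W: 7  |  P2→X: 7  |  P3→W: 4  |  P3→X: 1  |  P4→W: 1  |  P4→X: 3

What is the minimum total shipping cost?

910

Optimal allocation:
  P1->W: 40 × 5 = 200
  P1->X: 40 × 3 = 120
  P2->W: 70 × 7 = 490
  P3->X: 40 × 1 = 40
  P4->W: 60 × 1 = 60
Total = 200 + 120 + 490 + 40 + 60 = 910.
(Supply check: P1 ships 80; P2 ships 70; P3 ships 40; P4 ships 60.)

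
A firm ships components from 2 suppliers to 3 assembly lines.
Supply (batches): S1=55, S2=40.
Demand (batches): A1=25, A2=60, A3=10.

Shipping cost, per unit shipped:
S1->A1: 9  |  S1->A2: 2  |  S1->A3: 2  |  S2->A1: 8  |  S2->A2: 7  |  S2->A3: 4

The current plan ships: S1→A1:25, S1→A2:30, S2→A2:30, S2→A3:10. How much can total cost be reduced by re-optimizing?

150

Current plan cost = 25·9 + 30·2 + 30·7 + 10·4 = 535.
Optimal plan:
  S1→A2: 55 × 2 = 110
  S2→A1: 25 × 8 = 200
  S2→A2: 5 × 7 = 35
  S2→A3: 10 × 4 = 40
Optimal cost = 385.
Saving = 535 − 385 = 150.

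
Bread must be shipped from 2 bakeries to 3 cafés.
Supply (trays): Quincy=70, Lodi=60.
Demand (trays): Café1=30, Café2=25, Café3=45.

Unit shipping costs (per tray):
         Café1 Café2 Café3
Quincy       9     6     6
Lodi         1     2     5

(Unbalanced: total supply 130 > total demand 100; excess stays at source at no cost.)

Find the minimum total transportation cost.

345

An optimal shipping plan:
  Quincy->Café3: 40 × 6 = 240
  Lodi->Café1: 30 × 1 = 30
  Lodi->Café2: 25 × 2 = 50
  Lodi->Café3: 5 × 5 = 25
Total = 240 + 30 + 50 + 25 = 345.
(Supply check: Quincy ships 40; Lodi ships 60.)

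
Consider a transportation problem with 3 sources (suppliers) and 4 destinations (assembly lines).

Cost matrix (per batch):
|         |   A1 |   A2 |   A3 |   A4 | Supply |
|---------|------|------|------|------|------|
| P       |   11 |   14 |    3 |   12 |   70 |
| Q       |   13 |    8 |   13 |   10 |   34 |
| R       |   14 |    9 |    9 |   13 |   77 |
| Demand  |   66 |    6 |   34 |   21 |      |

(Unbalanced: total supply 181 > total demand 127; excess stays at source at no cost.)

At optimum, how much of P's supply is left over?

0

An optimal plan:
  P–A1: 36 × 11 = 396
  P–A3: 34 × 3 = 102
  Q–A1: 13 × 13 = 169
  Q–A4: 21 × 10 = 210
  R–A1: 17 × 14 = 238
  R–A2: 6 × 9 = 54
Total cost = 1169.
P ships 70 of its 70, leaving 0.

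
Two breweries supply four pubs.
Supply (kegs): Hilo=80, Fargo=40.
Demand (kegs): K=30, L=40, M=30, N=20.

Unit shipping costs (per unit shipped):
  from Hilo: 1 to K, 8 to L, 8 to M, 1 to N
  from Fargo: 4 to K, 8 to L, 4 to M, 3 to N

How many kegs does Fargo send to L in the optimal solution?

10

Solving gives:
  Hilo->K: 30 × 1 = 30
  Hilo->L: 30 × 8 = 240
  Hilo->N: 20 × 1 = 20
  Fargo->L: 10 × 8 = 80
  Fargo->M: 30 × 4 = 120
Total cost = 490.
So Fargo→L carries 10 kegs.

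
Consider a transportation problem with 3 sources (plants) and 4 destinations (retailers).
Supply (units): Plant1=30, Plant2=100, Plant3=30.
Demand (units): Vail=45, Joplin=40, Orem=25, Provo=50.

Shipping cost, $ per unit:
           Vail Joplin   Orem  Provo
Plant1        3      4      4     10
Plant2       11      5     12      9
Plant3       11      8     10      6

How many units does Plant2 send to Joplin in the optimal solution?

40

Solving gives:
  Plant1→Vail: 5 × $3 = $15
  Plant1→Orem: 25 × $4 = $100
  Plant2→Vail: 40 × $11 = $440
  Plant2→Joplin: 40 × $5 = $200
  Plant2→Provo: 20 × $9 = $180
  Plant3→Provo: 30 × $6 = $180
Total cost = $1115.
So Plant2→Joplin carries 40 units.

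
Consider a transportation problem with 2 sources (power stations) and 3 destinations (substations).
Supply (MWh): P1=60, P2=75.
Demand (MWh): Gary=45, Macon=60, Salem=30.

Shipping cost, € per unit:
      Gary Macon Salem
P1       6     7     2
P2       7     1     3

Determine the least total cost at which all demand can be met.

405

Optimal allocation:
  P1 to Gary: 45 × €6 = €270
  P1 to Salem: 15 × €2 = €30
  P2 to Macon: 60 × €1 = €60
  P2 to Salem: 15 × €3 = €45
Total = 270 + 30 + 60 + 45 = €405.
(Supply check: P1 ships 60; P2 ships 75.)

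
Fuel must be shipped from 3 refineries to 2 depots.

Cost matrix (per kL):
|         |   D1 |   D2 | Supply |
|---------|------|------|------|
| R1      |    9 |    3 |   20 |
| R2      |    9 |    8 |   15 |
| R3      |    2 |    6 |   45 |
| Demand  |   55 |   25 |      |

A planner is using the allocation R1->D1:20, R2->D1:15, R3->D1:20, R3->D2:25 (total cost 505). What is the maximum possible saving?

225

Current plan cost = 20·9 + 15·9 + 20·2 + 25·6 = 505.
Optimal plan:
  R1→D2: 20 × 3 = 60
  R2→D1: 10 × 9 = 90
  R2→D2: 5 × 8 = 40
  R3→D1: 45 × 2 = 90
Optimal cost = 280.
Saving = 505 − 280 = 225.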